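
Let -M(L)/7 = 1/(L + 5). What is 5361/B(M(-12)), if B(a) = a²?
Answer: 5361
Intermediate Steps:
M(L) = -7/(5 + L) (M(L) = -7/(L + 5) = -7/(5 + L))
5361/B(M(-12)) = 5361/((-7/(5 - 12))²) = 5361/((-7/(-7))²) = 5361/((-7*(-⅐))²) = 5361/(1²) = 5361/1 = 5361*1 = 5361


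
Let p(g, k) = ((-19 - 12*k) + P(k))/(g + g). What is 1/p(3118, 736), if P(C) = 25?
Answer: -3118/4413 ≈ -0.70655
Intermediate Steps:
p(g, k) = (6 - 12*k)/(2*g) (p(g, k) = ((-19 - 12*k) + 25)/(g + g) = (6 - 12*k)/((2*g)) = (6 - 12*k)*(1/(2*g)) = (6 - 12*k)/(2*g))
1/p(3118, 736) = 1/(3*(1 - 2*736)/3118) = 1/(3*(1/3118)*(1 - 1472)) = 1/(3*(1/3118)*(-1471)) = 1/(-4413/3118) = -3118/4413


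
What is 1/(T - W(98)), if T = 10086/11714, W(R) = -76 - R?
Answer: 5857/1024161 ≈ 0.0057188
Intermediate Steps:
T = 5043/5857 (T = 10086*(1/11714) = 5043/5857 ≈ 0.86102)
1/(T - W(98)) = 1/(5043/5857 - (-76 - 1*98)) = 1/(5043/5857 - (-76 - 98)) = 1/(5043/5857 - 1*(-174)) = 1/(5043/5857 + 174) = 1/(1024161/5857) = 5857/1024161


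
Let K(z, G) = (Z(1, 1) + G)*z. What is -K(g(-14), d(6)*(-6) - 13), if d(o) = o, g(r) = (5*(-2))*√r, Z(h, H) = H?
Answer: -480*I*√14 ≈ -1796.0*I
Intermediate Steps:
g(r) = -10*√r
K(z, G) = z*(1 + G) (K(z, G) = (1 + G)*z = z*(1 + G))
-K(g(-14), d(6)*(-6) - 13) = -(-10*I*√14)*(1 + (6*(-6) - 13)) = -(-10*I*√14)*(1 + (-36 - 13)) = -(-10*I*√14)*(1 - 49) = -(-10*I*√14)*(-48) = -480*I*√14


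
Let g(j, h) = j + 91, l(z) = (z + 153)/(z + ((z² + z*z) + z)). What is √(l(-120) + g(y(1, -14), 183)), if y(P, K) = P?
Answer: √521131345/2380 ≈ 9.5917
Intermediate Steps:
l(z) = (153 + z)/(2*z + 2*z²) (l(z) = (153 + z)/(z + ((z² + z²) + z)) = (153 + z)/(z + (2*z² + z)) = (153 + z)/(z + (z + 2*z²)) = (153 + z)/(2*z + 2*z²))
g(j, h) = 91 + j
√(l(-120) + g(y(1, -14), 183)) = √((½)*(153 - 120)/(-120*(1 - 120)) + (91 + 1)) = √((½)*(-1/120)*33/(-119) + 92) = √((½)*(-1/120)*(-1/119)*33 + 92) = √(11/9520 + 92) = √(875851/9520) = √521131345/2380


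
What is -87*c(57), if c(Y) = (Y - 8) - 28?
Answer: -1827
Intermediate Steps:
c(Y) = -36 + Y (c(Y) = (-8 + Y) - 28 = -36 + Y)
-87*c(57) = -87*(-36 + 57) = -87*21 = -1827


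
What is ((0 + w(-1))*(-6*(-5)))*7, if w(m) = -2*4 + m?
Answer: -1890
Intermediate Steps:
w(m) = -8 + m
((0 + w(-1))*(-6*(-5)))*7 = ((0 + (-8 - 1))*(-6*(-5)))*7 = ((0 - 9)*30)*7 = -9*30*7 = -270*7 = -1890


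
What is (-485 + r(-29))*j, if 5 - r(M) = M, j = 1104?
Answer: -497904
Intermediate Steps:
r(M) = 5 - M
(-485 + r(-29))*j = (-485 + (5 - 1*(-29)))*1104 = (-485 + (5 + 29))*1104 = (-485 + 34)*1104 = -451*1104 = -497904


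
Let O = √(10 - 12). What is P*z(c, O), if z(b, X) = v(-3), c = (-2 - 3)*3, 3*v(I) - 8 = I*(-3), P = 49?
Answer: 833/3 ≈ 277.67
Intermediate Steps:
O = I*√2 (O = √(-2) = I*√2 ≈ 1.4142*I)
v(I) = 8/3 - I (v(I) = 8/3 + (I*(-3))/3 = 8/3 + (-3*I)/3 = 8/3 - I)
c = -15 (c = -5*3 = -15)
z(b, X) = 17/3 (z(b, X) = 8/3 - 1*(-3) = 8/3 + 3 = 17/3)
P*z(c, O) = 49*(17/3) = 833/3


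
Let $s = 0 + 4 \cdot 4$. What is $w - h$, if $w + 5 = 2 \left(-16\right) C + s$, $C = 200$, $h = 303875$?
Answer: $-310264$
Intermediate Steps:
$s = 16$ ($s = 0 + 16 = 16$)
$w = -6389$ ($w = -5 + \left(2 \left(-16\right) 200 + 16\right) = -5 + \left(\left(-32\right) 200 + 16\right) = -5 + \left(-6400 + 16\right) = -5 - 6384 = -6389$)
$w - h = -6389 - 303875 = -310264$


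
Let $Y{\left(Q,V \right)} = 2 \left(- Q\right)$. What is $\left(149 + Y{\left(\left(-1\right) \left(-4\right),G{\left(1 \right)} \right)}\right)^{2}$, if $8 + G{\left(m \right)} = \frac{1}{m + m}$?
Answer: $19881$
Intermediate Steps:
$G{\left(m \right)} = -8 + \frac{1}{2 m}$ ($G{\left(m \right)} = -8 + \frac{1}{m + m} = -8 + \frac{1}{2 m}$)
$Y{\left(Q,V \right)} = - 2 Q$
$\left(149 + Y{\left(\left(-1\right) \left(-4\right),G{\left(1 \right)} \right)}\right)^{2} = \left(149 - 2 \left(\left(-1\right) \left(-4\right)\right)\right)^{2} = \left(149 - 8\right)^{2} = 141^{2} = 19881$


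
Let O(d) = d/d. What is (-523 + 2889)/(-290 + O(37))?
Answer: -2366/289 ≈ -8.1868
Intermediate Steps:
O(d) = 1
(-523 + 2889)/(-290 + O(37)) = (-523 + 2889)/(-290 + 1) = 2366/(-289) = 2366*(-1/289) = -2366/289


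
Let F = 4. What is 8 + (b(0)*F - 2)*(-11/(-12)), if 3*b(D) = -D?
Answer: 37/6 ≈ 6.1667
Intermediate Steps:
b(D) = -D/3 (b(D) = (-D)/3 = -D/3)
8 + (b(0)*F - 2)*(-11/(-12)) = 8 + (-⅓*0*4 - 2)*(-11/(-12)) = 8 + (0*4 - 2)*(-11*(-1/12)) = 8 + (0 - 2)*(11/12) = 8 - 2*11/12 = 8 - 11/6 = 37/6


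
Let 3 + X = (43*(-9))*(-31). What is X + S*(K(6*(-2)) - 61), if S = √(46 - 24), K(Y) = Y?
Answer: 11994 - 73*√22 ≈ 11652.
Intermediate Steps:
X = 11994 (X = -3 + (43*(-9))*(-31) = -3 - 387*(-31) = -3 + 11997 = 11994)
S = √22 ≈ 4.6904
X + S*(K(6*(-2)) - 61) = 11994 + √22*(6*(-2) - 61) = 11994 + √22*(-12 - 61) = 11994 + √22*(-73) = 11994 - 73*√22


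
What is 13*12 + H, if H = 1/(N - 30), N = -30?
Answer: 9359/60 ≈ 155.98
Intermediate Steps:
H = -1/60 (H = 1/(-30 - 30) = 1/(-60) = -1/60 ≈ -0.016667)
13*12 + H = 13*12 - 1/60 = 156 - 1/60 = 9359/60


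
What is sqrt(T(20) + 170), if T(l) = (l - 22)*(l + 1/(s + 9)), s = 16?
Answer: 4*sqrt(203)/5 ≈ 11.398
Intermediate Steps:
T(l) = (-22 + l)*(1/25 + l) (T(l) = (l - 22)*(l + 1/(16 + 9)) = (-22 + l)*(l + 1/25) = (-22 + l)*(1/25 + l))
sqrt(T(20) + 170) = sqrt((-22/25 + 20**2 - 549/25*20) + 170) = sqrt((-22/25 + 400 - 2196/5) + 170) = sqrt(-1002/25 + 170) = sqrt(3248/25) = 4*sqrt(203)/5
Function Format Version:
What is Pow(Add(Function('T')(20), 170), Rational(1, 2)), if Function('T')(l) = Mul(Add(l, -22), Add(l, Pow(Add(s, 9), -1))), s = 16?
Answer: Mul(Rational(4, 5), Pow(203, Rational(1, 2))) ≈ 11.398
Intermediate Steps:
Function('T')(l) = Mul(Add(-22, l), Add(Rational(1, 25), l)) (Function('T')(l) = Mul(Add(l, -22), Add(l, Pow(Add(16, 9), -1))) = Mul(Add(-22, l), Add(l, Pow(25, -1))) = Mul(Add(-22, l), Add(l, Rational(1, 25))) = Mul(Add(-22, l), Add(Rational(1, 25), l)))
Pow(Add(Function('T')(20), 170), Rational(1, 2)) = Pow(Add(Add(Rational(-22, 25), Pow(20, 2), Mul(Rational(-549, 25), 20)), 170), Rational(1, 2)) = Pow(Add(Add(Rational(-22, 25), 400, Rational(-2196, 5)), 170), Rational(1, 2)) = Pow(Add(Rational(-1002, 25), 170), Rational(1, 2)) = Pow(Rational(3248, 25), Rational(1, 2)) = Mul(Rational(4, 5), Pow(203, Rational(1, 2)))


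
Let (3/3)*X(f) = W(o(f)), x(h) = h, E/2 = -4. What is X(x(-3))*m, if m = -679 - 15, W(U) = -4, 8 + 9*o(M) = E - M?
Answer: 2776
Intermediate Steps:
E = -8 (E = 2*(-4) = -8)
o(M) = -16/9 - M/9 (o(M) = -8/9 + (-8 - M)/9 = -8/9 + (-8/9 - M/9) = -16/9 - M/9)
X(f) = -4
m = -694
X(x(-3))*m = -4*(-694) = 2776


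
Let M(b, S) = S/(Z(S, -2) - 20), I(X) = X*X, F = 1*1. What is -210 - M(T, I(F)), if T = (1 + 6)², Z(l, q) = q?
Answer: -4619/22 ≈ -209.95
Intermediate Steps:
F = 1
I(X) = X²
T = 49 (T = 7² = 49)
M(b, S) = -S/22 (M(b, S) = S/(-2 - 20) = S/(-22) = -S/22)
-210 - M(T, I(F)) = -210 - (-1)*1²/22 = -210 - (-1)/22 = -210 - 1*(-1/22) = -210 + 1/22 = -4619/22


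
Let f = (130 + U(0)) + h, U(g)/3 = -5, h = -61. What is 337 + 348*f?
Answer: 19129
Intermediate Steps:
U(g) = -15 (U(g) = 3*(-5) = -15)
f = 54 (f = (130 - 15) - 61 = 115 - 61 = 54)
337 + 348*f = 337 + 348*54 = 337 + 18792 = 19129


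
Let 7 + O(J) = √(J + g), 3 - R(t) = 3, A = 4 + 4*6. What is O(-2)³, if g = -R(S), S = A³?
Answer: -301 + 145*I*√2 ≈ -301.0 + 205.06*I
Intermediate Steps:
A = 28 (A = 4 + 24 = 28)
S = 21952 (S = 28³ = 21952)
R(t) = 0 (R(t) = 3 - 1*3 = 3 - 3 = 0)
g = 0 (g = -1*0 = 0)
O(J) = -7 + √J (O(J) = -7 + √(J + 0) = -7 + √J)
O(-2)³ = (-7 + √(-2))³ = (-7 + I*√2)³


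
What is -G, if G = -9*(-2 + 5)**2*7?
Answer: 567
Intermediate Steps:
G = -567 (G = -9*3**2*7 = -9*9*7 = -81*7 = -567)
-G = -1*(-567) = 567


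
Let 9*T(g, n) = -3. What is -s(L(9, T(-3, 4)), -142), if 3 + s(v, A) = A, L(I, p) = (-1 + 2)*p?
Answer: 145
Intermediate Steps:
T(g, n) = -⅓ (T(g, n) = (⅑)*(-3) = -⅓)
L(I, p) = p (L(I, p) = 1*p = p)
s(v, A) = -3 + A
-s(L(9, T(-3, 4)), -142) = -(-3 - 142) = -1*(-145) = 145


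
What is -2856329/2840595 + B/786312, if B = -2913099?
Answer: -1168988913617/248177103960 ≈ -4.7103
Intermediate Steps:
-2856329/2840595 + B/786312 = -2856329/2840595 - 2913099/786312 = -2856329*1/2840595 - 2913099*1/786312 = -2856329/2840595 - 971033/262104 = -1168988913617/248177103960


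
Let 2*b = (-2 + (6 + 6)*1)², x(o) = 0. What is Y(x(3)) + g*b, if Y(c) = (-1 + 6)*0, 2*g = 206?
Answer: 5150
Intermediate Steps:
g = 103 (g = (½)*206 = 103)
b = 50 (b = (-2 + (6 + 6)*1)²/2 = (-2 + 12*1)²/2 = (-2 + 12)²/2 = (½)*10² = (½)*100 = 50)
Y(c) = 0 (Y(c) = 5*0 = 0)
Y(x(3)) + g*b = 0 + 103*50 = 0 + 5150 = 5150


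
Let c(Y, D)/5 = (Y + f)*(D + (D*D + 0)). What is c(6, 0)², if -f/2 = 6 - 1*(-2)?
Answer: 0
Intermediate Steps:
f = -16 (f = -2*(6 - 1*(-2)) = -2*(6 + 2) = -2*8 = -16)
c(Y, D) = 5*(-16 + Y)*(D + D²) (c(Y, D) = 5*((Y - 16)*(D + (D*D + 0))) = 5*((-16 + Y)*(D + (D² + 0))) = 5*((-16 + Y)*(D + D²)) = 5*(-16 + Y)*(D + D²))
c(6, 0)² = (5*0*(-16 + 6 - 16*0 + 0*6))² = (5*0*(-16 + 6 + 0 + 0))² = (5*0*(-10))² = 0² = 0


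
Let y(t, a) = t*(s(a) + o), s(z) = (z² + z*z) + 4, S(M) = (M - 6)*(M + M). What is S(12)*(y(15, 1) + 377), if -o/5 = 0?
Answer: 67248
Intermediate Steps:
S(M) = 2*M*(-6 + M) (S(M) = (-6 + M)*(2*M) = 2*M*(-6 + M))
o = 0 (o = -5*0 = 0)
s(z) = 4 + 2*z² (s(z) = (z² + z²) + 4 = 2*z² + 4 = 4 + 2*z²)
y(t, a) = t*(4 + 2*a²) (y(t, a) = t*((4 + 2*a²) + 0) = t*(4 + 2*a²))
S(12)*(y(15, 1) + 377) = (2*12*(-6 + 12))*(2*15*(2 + 1²) + 377) = (2*12*6)*(2*15*(2 + 1) + 377) = 144*(2*15*3 + 377) = 144*(90 + 377) = 144*467 = 67248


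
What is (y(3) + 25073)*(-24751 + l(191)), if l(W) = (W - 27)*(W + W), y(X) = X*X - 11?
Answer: 950115687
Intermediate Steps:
y(X) = -11 + X² (y(X) = X² - 11 = -11 + X²)
l(W) = 2*W*(-27 + W) (l(W) = (-27 + W)*(2*W) = 2*W*(-27 + W))
(y(3) + 25073)*(-24751 + l(191)) = ((-11 + 3²) + 25073)*(-24751 + 2*191*(-27 + 191)) = ((-11 + 9) + 25073)*(-24751 + 2*191*164) = (-2 + 25073)*(-24751 + 62648) = 25071*37897 = 950115687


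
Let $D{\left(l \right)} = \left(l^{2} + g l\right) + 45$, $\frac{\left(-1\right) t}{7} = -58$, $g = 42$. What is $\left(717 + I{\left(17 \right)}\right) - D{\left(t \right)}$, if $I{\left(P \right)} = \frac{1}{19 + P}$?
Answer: $- \frac{6523775}{36} \approx -1.8122 \cdot 10^{5}$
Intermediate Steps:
$t = 406$ ($t = \left(-7\right) \left(-58\right) = 406$)
$D{\left(l \right)} = 45 + l^{2} + 42 l$ ($D{\left(l \right)} = \left(l^{2} + 42 l\right) + 45 = 45 + l^{2} + 42 l$)
$\left(717 + I{\left(17 \right)}\right) - D{\left(t \right)} = \left(717 + \frac{1}{19 + 17}\right) - \left(45 + 406^{2} + 42 \cdot 406\right) = \left(717 + \frac{1}{36}\right) - \left(45 + 164836 + 17052\right) = \left(717 + \frac{1}{36}\right) - 181933 = \frac{25813}{36} - 181933 = - \frac{6523775}{36}$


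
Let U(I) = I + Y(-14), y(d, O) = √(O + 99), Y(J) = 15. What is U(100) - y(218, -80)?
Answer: 115 - √19 ≈ 110.64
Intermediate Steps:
y(d, O) = √(99 + O)
U(I) = 15 + I (U(I) = I + 15 = 15 + I)
U(100) - y(218, -80) = (15 + 100) - √(99 - 80) = 115 - √19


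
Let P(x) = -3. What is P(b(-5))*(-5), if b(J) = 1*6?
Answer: 15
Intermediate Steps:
b(J) = 6
P(b(-5))*(-5) = -3*(-5) = 15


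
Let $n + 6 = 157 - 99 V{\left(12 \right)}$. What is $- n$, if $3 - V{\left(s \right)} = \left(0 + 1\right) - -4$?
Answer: $-349$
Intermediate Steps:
$V{\left(s \right)} = -2$ ($V{\left(s \right)} = 3 - \left(\left(0 + 1\right) - -4\right) = 3 - \left(1 + 4\right) = 3 - 5 = -2$)
$n = 349$ ($n = -6 + \left(157 - -198\right) = -6 + \left(157 + 198\right) = -6 + 355 = 349$)
$- n = \left(-1\right) 349 = -349$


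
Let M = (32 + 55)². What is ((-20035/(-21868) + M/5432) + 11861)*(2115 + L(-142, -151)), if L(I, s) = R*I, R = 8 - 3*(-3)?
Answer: -15048314097609/4242392 ≈ -3.5471e+6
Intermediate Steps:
M = 7569 (M = 87² = 7569)
R = 17 (R = 8 + 9 = 17)
L(I, s) = 17*I
((-20035/(-21868) + M/5432) + 11861)*(2115 + L(-142, -151)) = ((-20035/(-21868) + 7569/5432) + 11861)*(2115 + 17*(-142)) = ((-20035*(-1/21868) + 7569*(1/5432)) + 11861)*(2115 - 2414) = ((20035/21868 + 7569/5432) + 11861)*(-299) = (9798179/4242392 + 11861)*(-299) = (50328809691/4242392)*(-299) = -15048314097609/4242392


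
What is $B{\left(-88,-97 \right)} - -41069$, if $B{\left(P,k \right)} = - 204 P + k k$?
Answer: $68430$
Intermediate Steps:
$B{\left(P,k \right)} = k^{2} - 204 P$ ($B{\left(P,k \right)} = - 204 P + k^{2} = k^{2} - 204 P$)
$B{\left(-88,-97 \right)} - -41069 = \left(\left(-97\right)^{2} - -17952\right) - -41069 = \left(9409 + 17952\right) + 41069 = 27361 + 41069 = 68430$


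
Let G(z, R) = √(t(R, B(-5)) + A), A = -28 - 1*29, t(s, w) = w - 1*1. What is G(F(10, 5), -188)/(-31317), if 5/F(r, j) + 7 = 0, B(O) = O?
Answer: -I*√7/10439 ≈ -0.00025345*I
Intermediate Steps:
F(r, j) = -5/7 (F(r, j) = 5/(-7 + 0) = 5/(-7) = 5*(-⅐) = -5/7)
t(s, w) = -1 + w (t(s, w) = w - 1 = -1 + w)
A = -57 (A = -28 - 29 = -57)
G(z, R) = 3*I*√7 (G(z, R) = √((-1 - 5) - 57) = √(-6 - 57) = √(-63) = 3*I*√7)
G(F(10, 5), -188)/(-31317) = (3*I*√7)/(-31317) = (3*I*√7)*(-1/31317) = -I*√7/10439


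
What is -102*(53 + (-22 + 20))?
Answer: -5202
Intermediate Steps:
-102*(53 + (-22 + 20)) = -102*(53 - 2) = -102*51 = -5202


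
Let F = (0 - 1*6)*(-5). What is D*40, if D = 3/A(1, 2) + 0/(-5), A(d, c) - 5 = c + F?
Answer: 120/37 ≈ 3.2432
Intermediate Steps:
F = 30 (F = (0 - 6)*(-5) = -6*(-5) = 30)
A(d, c) = 35 + c (A(d, c) = 5 + (c + 30) = 5 + (30 + c) = 35 + c)
D = 3/37 (D = 3/(35 + 2) + 0/(-5) = 3/37 + 0*(-⅕) = 3*(1/37) + 0 = 3/37 + 0 = 3/37 ≈ 0.081081)
D*40 = (3/37)*40 = 120/37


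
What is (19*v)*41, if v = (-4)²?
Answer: 12464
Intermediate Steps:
v = 16
(19*v)*41 = (19*16)*41 = 304*41 = 12464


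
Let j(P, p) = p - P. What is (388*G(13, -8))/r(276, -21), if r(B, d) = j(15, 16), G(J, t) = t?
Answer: -3104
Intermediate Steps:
r(B, d) = 1 (r(B, d) = 16 - 1*15 = 16 - 15 = 1)
(388*G(13, -8))/r(276, -21) = (388*(-8))/1 = -3104*1 = -3104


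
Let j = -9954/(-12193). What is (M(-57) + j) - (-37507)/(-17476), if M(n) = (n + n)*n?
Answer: 1384342105517/213084868 ≈ 6496.7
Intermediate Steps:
j = 9954/12193 (j = -9954*(-1/12193) = 9954/12193 ≈ 0.81637)
M(n) = 2*n**2 (M(n) = (2*n)*n = 2*n**2)
(M(-57) + j) - (-37507)/(-17476) = (2*(-57)**2 + 9954/12193) - (-37507)/(-17476) = (2*3249 + 9954/12193) - (-37507)*(-1)/17476 = (6498 + 9954/12193) - 1*37507/17476 = 79240068/12193 - 37507/17476 = 1384342105517/213084868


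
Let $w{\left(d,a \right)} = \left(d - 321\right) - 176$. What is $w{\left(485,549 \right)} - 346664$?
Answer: $-346676$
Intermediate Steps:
$w{\left(d,a \right)} = -497 + d$ ($w{\left(d,a \right)} = \left(-321 + d\right) - 176 = -497 + d$)
$w{\left(485,549 \right)} - 346664 = \left(-497 + 485\right) - 346664 = -12 - 346664 = -346676$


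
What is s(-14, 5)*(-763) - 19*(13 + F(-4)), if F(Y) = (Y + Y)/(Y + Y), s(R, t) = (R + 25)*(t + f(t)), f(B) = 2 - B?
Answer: -17052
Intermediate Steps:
s(R, t) = 50 + 2*R (s(R, t) = (R + 25)*(t + (2 - t)) = (25 + R)*2 = 50 + 2*R)
F(Y) = 1 (F(Y) = (2*Y)/((2*Y)) = (2*Y)*(1/(2*Y)) = 1)
s(-14, 5)*(-763) - 19*(13 + F(-4)) = (50 + 2*(-14))*(-763) - 19*(13 + 1) = (50 - 28)*(-763) - 19*14 = 22*(-763) - 266 = -16786 - 266 = -17052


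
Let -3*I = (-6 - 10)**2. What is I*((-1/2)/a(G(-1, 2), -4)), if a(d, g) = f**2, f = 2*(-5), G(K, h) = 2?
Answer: 32/75 ≈ 0.42667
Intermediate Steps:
f = -10
a(d, g) = 100 (a(d, g) = (-10)**2 = 100)
I = -256/3 (I = -(-6 - 10)**2/3 = -1/3*(-16)**2 = -1/3*256 = -256/3 ≈ -85.333)
I*((-1/2)/a(G(-1, 2), -4)) = -256*(-1/2)/(3*100) = -256*(-1*1/2)/(3*100) = -(-128)/(3*100) = -256/3*(-1/200) = 32/75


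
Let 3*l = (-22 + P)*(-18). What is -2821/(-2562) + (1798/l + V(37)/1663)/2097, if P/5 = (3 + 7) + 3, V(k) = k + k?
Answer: 60250382417/54883300518 ≈ 1.0978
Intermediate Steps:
V(k) = 2*k
P = 65 (P = 5*((3 + 7) + 3) = 5*(10 + 3) = 5*13 = 65)
l = -258 (l = ((-22 + 65)*(-18))/3 = (43*(-18))/3 = (⅓)*(-774) = -258)
-2821/(-2562) + (1798/l + V(37)/1663)/2097 = -2821/(-2562) + (1798/(-258) + (2*37)/1663)/2097 = -2821*(-1/2562) + (1798*(-1/258) + 74*(1/1663))*(1/2097) = 403/366 + (-899/129 + 74/1663)*(1/2097) = 403/366 - 1485491/214527*1/2097 = 403/366 - 1485491/449863119 = 60250382417/54883300518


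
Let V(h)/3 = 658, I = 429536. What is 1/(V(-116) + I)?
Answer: 1/431510 ≈ 2.3174e-6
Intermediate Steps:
V(h) = 1974 (V(h) = 3*658 = 1974)
1/(V(-116) + I) = 1/(1974 + 429536) = 1/431510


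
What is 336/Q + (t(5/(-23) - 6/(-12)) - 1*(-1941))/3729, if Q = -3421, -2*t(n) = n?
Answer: 45052681/106694148 ≈ 0.42226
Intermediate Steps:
t(n) = -n/2
336/Q + (t(5/(-23) - 6/(-12)) - 1*(-1941))/3729 = 336/(-3421) + (-(5/(-23) - 6/(-12))/2 - 1*(-1941))/3729 = 336*(-1/3421) + (-(5*(-1/23) - 6*(-1/12))/2 + 1941)*(1/3729) = -336/3421 + (-(-5/23 + 1/2)/2 + 1941)*(1/3729) = -336/3421 + (-1/2*13/46 + 1941)*(1/3729) = -336/3421 + (-13/92 + 1941)*(1/3729) = -336/3421 + (178559/92)*(1/3729) = -336/3421 + 178559/343068 = 45052681/106694148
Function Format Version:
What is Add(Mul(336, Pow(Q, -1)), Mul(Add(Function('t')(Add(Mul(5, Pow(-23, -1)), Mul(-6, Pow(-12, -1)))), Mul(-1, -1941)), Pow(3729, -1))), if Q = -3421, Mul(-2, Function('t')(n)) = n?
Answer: Rational(45052681, 106694148) ≈ 0.42226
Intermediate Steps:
Function('t')(n) = Mul(Rational(-1, 2), n)
Add(Mul(336, Pow(Q, -1)), Mul(Add(Function('t')(Add(Mul(5, Pow(-23, -1)), Mul(-6, Pow(-12, -1)))), Mul(-1, -1941)), Pow(3729, -1))) = Add(Mul(336, Pow(-3421, -1)), Mul(Add(Mul(Rational(-1, 2), Add(Mul(5, Pow(-23, -1)), Mul(-6, Pow(-12, -1)))), Mul(-1, -1941)), Pow(3729, -1))) = Add(Mul(336, Rational(-1, 3421)), Mul(Add(Mul(Rational(-1, 2), Add(Mul(5, Rational(-1, 23)), Mul(-6, Rational(-1, 12)))), 1941), Rational(1, 3729))) = Add(Rational(-336, 3421), Mul(Add(Mul(Rational(-1, 2), Add(Rational(-5, 23), Rational(1, 2))), 1941), Rational(1, 3729))) = Add(Rational(-336, 3421), Mul(Add(Mul(Rational(-1, 2), Rational(13, 46)), 1941), Rational(1, 3729))) = Add(Rational(-336, 3421), Mul(Add(Rational(-13, 92), 1941), Rational(1, 3729))) = Add(Rational(-336, 3421), Mul(Rational(178559, 92), Rational(1, 3729))) = Add(Rational(-336, 3421), Rational(178559, 343068)) = Rational(45052681, 106694148)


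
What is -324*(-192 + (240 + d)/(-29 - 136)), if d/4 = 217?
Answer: 3541104/55 ≈ 64384.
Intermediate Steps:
d = 868 (d = 4*217 = 868)
-324*(-192 + (240 + d)/(-29 - 136)) = -324*(-192 + (240 + 868)/(-29 - 136)) = -324*(-192 + 1108/(-165)) = -324*(-192 + 1108*(-1/165)) = -324*(-192 - 1108/165) = -324*(-32788/165) = 3541104/55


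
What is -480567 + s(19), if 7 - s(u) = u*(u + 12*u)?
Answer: -485253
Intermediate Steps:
s(u) = 7 - 13*u**2 (s(u) = 7 - u*(u + 12*u) = 7 - u*13*u = 7 - 13*u**2)
-480567 + s(19) = -480567 + (7 - 13*19**2) = -480567 + (7 - 13*361) = -480567 + (7 - 4693) = -480567 - 4686 = -485253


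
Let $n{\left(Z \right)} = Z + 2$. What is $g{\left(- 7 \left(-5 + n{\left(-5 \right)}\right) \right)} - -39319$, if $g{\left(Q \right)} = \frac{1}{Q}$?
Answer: $\frac{2201865}{56} \approx 39319.0$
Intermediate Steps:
$n{\left(Z \right)} = 2 + Z$
$g{\left(- 7 \left(-5 + n{\left(-5 \right)}\right) \right)} - -39319 = \frac{1}{\left(-7\right) \left(-5 + \left(2 - 5\right)\right)} - -39319 = \frac{1}{\left(-7\right) \left(-5 - 3\right)} + 39319 = \frac{1}{\left(-7\right) \left(-8\right)} + 39319 = \frac{1}{56} + 39319 = \frac{2201865}{56}$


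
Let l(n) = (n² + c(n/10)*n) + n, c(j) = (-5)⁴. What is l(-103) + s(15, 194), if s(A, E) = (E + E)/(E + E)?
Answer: -53868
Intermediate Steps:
c(j) = 625
l(n) = n² + 626*n (l(n) = (n² + 625*n) + n = n² + 626*n)
s(A, E) = 1 (s(A, E) = (2*E)/((2*E)) = (2*E)*(1/(2*E)) = 1)
l(-103) + s(15, 194) = -103*(626 - 103) + 1 = -103*523 + 1 = -53869 + 1 = -53868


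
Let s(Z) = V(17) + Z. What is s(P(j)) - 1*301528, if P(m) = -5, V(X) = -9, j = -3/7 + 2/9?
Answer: -301542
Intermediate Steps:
j = -13/63 (j = -3*⅐ + 2*(⅑) = -3/7 + 2/9 = -13/63 ≈ -0.20635)
s(Z) = -9 + Z
s(P(j)) - 1*301528 = (-9 - 5) - 1*301528 = -14 - 301528 = -301542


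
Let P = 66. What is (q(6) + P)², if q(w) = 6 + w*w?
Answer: 11664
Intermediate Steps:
q(w) = 6 + w²
(q(6) + P)² = ((6 + 6²) + 66)² = ((6 + 36) + 66)² = (42 + 66)² = 108² = 11664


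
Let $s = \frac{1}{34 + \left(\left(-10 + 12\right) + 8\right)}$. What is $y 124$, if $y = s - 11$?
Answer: $- \frac{14973}{11} \approx -1361.2$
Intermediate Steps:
$s = \frac{1}{44}$ ($s = \frac{1}{34 + \left(2 + 8\right)} = \frac{1}{34 + 10} = \frac{1}{44} \approx 0.022727$)
$y = - \frac{483}{44}$ ($y = \frac{1}{44} - 11 = - \frac{483}{44} \approx -10.977$)
$y 124 = \left(- \frac{483}{44}\right) 124 = - \frac{14973}{11}$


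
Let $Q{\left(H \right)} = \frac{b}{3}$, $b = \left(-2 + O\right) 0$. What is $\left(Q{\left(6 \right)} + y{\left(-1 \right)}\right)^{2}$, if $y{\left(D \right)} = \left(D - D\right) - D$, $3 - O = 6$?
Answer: $1$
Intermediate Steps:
$O = -3$ ($O = 3 - 6 = -3$)
$y{\left(D \right)} = - D$ ($y{\left(D \right)} = 0 - D = - D$)
$b = 0$ ($b = \left(-2 - 3\right) 0 = \left(-5\right) 0 = 0$)
$Q{\left(H \right)} = 0$ ($Q{\left(H \right)} = \frac{0}{3} = 0 \cdot \frac{1}{3} = 0$)
$\left(Q{\left(6 \right)} + y{\left(-1 \right)}\right)^{2} = \left(0 - -1\right)^{2} = \left(0 + 1\right)^{2} = 1^{2} = 1$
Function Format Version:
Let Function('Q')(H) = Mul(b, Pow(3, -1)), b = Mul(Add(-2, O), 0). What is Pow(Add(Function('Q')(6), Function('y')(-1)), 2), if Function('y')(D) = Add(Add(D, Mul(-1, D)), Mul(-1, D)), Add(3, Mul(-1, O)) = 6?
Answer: 1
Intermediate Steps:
O = -3 (O = Add(3, Mul(-1, 6)) = Add(3, -6) = -3)
Function('y')(D) = Mul(-1, D) (Function('y')(D) = Add(0, Mul(-1, D)) = Mul(-1, D))
b = 0 (b = Mul(Add(-2, -3), 0) = Mul(-5, 0) = 0)
Function('Q')(H) = 0 (Function('Q')(H) = Mul(0, Pow(3, -1)) = Mul(0, Rational(1, 3)) = 0)
Pow(Add(Function('Q')(6), Function('y')(-1)), 2) = Pow(Add(0, Mul(-1, -1)), 2) = Pow(Add(0, 1), 2) = Pow(1, 2) = 1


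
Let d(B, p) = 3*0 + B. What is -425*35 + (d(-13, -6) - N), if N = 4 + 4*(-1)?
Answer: -14888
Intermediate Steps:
d(B, p) = B (d(B, p) = 0 + B = B)
N = 0 (N = 4 - 4 = 0)
-425*35 + (d(-13, -6) - N) = -425*35 + (-13 - 1*0) = -14875 + (-13 + 0) = -14875 - 13 = -14888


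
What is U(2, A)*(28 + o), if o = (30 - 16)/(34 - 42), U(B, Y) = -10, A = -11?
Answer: -525/2 ≈ -262.50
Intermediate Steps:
o = -7/4 (o = 14/(-8) = 14*(-1/8) = -7/4 ≈ -1.7500)
U(2, A)*(28 + o) = -10*(28 - 7/4) = -10*105/4 = -525/2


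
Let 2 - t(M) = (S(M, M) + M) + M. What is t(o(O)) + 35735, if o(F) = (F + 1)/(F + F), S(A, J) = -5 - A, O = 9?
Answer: 321673/9 ≈ 35741.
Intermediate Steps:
o(F) = (1 + F)/(2*F) (o(F) = (1 + F)/((2*F)) = (1 + F)*(1/(2*F)) = (1 + F)/(2*F))
t(M) = 7 - M (t(M) = 2 - (((-5 - M) + M) + M) = 2 - (-5 + M) = 2 + (5 - M) = 7 - M)
t(o(O)) + 35735 = (7 - (1 + 9)/(2*9)) + 35735 = (7 - 10/(2*9)) + 35735 = (7 - 1*5/9) + 35735 = (7 - 5/9) + 35735 = 58/9 + 35735 = 321673/9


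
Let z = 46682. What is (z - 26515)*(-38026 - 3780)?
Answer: -843101602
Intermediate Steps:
(z - 26515)*(-38026 - 3780) = (46682 - 26515)*(-38026 - 3780) = 20167*(-41806) = -843101602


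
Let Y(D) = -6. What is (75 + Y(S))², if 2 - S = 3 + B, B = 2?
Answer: 4761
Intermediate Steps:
S = -3 (S = 2 - (3 + 2) = 2 - 1*5 = 2 - 5 = -3)
(75 + Y(S))² = (75 - 6)² = 69² = 4761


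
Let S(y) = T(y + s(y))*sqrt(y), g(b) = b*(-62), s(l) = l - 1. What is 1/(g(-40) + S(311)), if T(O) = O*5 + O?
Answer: -620/1077871559 + 1863*sqrt(311)/2155743118 ≈ 1.4665e-5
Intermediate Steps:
s(l) = -1 + l
g(b) = -62*b
T(O) = 6*O (T(O) = 5*O + O = 6*O)
S(y) = sqrt(y)*(-6 + 12*y) (S(y) = (6*(y + (-1 + y)))*sqrt(y) = (6*(-1 + 2*y))*sqrt(y) = (-6 + 12*y)*sqrt(y) = sqrt(y)*(-6 + 12*y))
1/(g(-40) + S(311)) = 1/(-62*(-40) + sqrt(311)*(-6 + 12*311)) = 1/(2480 + sqrt(311)*(-6 + 3732)) = 1/(2480 + sqrt(311)*3726) = 1/(2480 + 3726*sqrt(311))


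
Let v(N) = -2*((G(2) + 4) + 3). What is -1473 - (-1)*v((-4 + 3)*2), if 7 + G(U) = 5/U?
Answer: -1478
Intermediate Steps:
G(U) = -7 + 5/U
v(N) = -5 (v(N) = -2*(((-7 + 5/2) + 4) + 3) = -2*((-9/2 + 4) + 3) = -2*(-1/2 + 3) = -2*5/2 = -5)
-1473 - (-1)*v((-4 + 3)*2) = -1473 - (-1)*(-5) = -1473 - 1*5 = -1473 - 5 = -1478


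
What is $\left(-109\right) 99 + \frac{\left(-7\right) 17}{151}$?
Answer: $- \frac{1629560}{151} \approx -10792.0$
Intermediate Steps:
$\left(-109\right) 99 + \frac{\left(-7\right) 17}{151} = -10791 - \frac{119}{151} = - \frac{1629560}{151}$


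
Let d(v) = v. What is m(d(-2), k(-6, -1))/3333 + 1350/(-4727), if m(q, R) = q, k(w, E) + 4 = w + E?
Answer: -4509004/15755091 ≈ -0.28619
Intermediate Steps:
k(w, E) = -4 + E + w (k(w, E) = -4 + (w + E) = -4 + (E + w) = -4 + E + w)
m(d(-2), k(-6, -1))/3333 + 1350/(-4727) = -2/3333 + 1350/(-4727) = -2*1/3333 + 1350*(-1/4727) = -2/3333 - 1350/4727 = -4509004/15755091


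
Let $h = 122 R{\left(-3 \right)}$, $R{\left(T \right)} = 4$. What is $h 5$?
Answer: $2440$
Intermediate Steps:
$h = 488$ ($h = 122 \cdot 4 = 488$)
$h 5 = 488 \cdot 5 = 2440$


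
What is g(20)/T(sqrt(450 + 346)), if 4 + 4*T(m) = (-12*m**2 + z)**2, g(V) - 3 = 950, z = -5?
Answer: 3812/91336245 ≈ 4.1736e-5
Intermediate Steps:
g(V) = 953 (g(V) = 3 + 950 = 953)
T(m) = -1 + (-5 - 12*m**2)**2/4 (T(m) = -1 + (-12*m**2 - 5)**2/4 = -1 + (-5 - 12*m**2)**2/4)
g(20)/T(sqrt(450 + 346)) = 953/(-1 + (5 + 12*(sqrt(450 + 346))**2)**2/4) = 953/(-1 + (5 + 12*(sqrt(796))**2)**2/4) = 953/(-1 + (5 + 12*(2*sqrt(199))**2)**2/4) = 953/(-1 + (5 + 12*796)**2/4) = 953/(-1 + (5 + 9552)**2/4) = 953/(-1 + (1/4)*9557**2) = 953/(-1 + (1/4)*91336249) = 953/(-1 + 91336249/4) = 953/(91336245/4) = 953*(4/91336245) = 3812/91336245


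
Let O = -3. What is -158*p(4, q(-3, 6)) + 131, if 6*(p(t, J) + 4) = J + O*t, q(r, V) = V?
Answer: 921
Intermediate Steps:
p(t, J) = -4 - t/2 + J/6 (p(t, J) = -4 + (J - 3*t)/6 = -4 + (-t/2 + J/6) = -4 - t/2 + J/6)
-158*p(4, q(-3, 6)) + 131 = -158*(-4 - 1/2*4 + (1/6)*6) + 131 = -158*(-4 - 2 + 1) + 131 = -158*(-5) + 131 = 790 + 131 = 921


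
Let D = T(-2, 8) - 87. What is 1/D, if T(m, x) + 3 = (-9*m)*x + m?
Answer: 1/52 ≈ 0.019231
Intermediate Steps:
T(m, x) = -3 + m - 9*m*x (T(m, x) = -3 + ((-9*m)*x + m) = -3 + (-9*m*x + m) = -3 + (m - 9*m*x) = -3 + m - 9*m*x)
D = 52 (D = (-3 - 2 - 9*(-2)*8) - 87 = (-3 - 2 + 144) - 87 = 139 - 87 = 52)
1/D = 1/52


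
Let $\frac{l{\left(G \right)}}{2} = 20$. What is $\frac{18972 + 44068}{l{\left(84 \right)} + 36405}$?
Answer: $\frac{64}{37} \approx 1.7297$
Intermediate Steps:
$l{\left(G \right)} = 40$ ($l{\left(G \right)} = 2 \cdot 20 = 40$)
$\frac{18972 + 44068}{l{\left(84 \right)} + 36405} = \frac{18972 + 44068}{40 + 36405} = \frac{63040}{36445} = 63040 \cdot \frac{1}{36445} = \frac{64}{37}$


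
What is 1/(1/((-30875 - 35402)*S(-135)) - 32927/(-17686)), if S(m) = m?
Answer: 158243627970/294610892851 ≈ 0.53713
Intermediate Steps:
1/(1/((-30875 - 35402)*S(-135)) - 32927/(-17686)) = 1/(1/(-30875 - 35402*(-135)) - 32927/(-17686)) = 1/(-1/135/(-66277) - 32927*(-1/17686)) = 1/(-1/66277*(-1/135) + 32927/17686) = 1/(1/8947395 + 32927/17686) = 1/(294610892851/158243627970) = 158243627970/294610892851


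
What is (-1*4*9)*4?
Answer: -144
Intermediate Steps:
(-1*4*9)*4 = -4*9*4 = -36*4 = -144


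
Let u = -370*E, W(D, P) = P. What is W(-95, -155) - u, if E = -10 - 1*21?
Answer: -11625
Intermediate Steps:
E = -31 (E = -10 - 21 = -31)
u = 11470 (u = -370*(-31) = 11470)
W(-95, -155) - u = -155 - 1*11470 = -155 - 11470 = -11625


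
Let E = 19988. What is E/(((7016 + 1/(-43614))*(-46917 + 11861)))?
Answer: -108969579/1340873696386 ≈ -8.1268e-5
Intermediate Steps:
E/(((7016 + 1/(-43614))*(-46917 + 11861))) = 19988/(((7016 + 1/(-43614))*(-46917 + 11861))) = 19988/(((7016 - 1/43614)*(-35056))) = 19988/(((305995823/43614)*(-35056))) = 19988/(-5363494785544/21807) = 19988*(-21807/5363494785544) = -108969579/1340873696386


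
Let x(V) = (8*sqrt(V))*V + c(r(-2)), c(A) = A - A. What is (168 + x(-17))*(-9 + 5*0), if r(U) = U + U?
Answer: -1512 + 1224*I*sqrt(17) ≈ -1512.0 + 5046.7*I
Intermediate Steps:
r(U) = 2*U
c(A) = 0
x(V) = 8*V**(3/2) (x(V) = (8*sqrt(V))*V + 0 = 8*V**(3/2) + 0 = 8*V**(3/2))
(168 + x(-17))*(-9 + 5*0) = (168 + 8*(-17)**(3/2))*(-9 + 5*0) = (168 + 8*(-17*I*sqrt(17)))*(-9 + 0) = (168 - 136*I*sqrt(17))*(-9) = -1512 + 1224*I*sqrt(17)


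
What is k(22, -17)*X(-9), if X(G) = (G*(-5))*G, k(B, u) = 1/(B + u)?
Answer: -81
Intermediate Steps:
X(G) = -5*G² (X(G) = (-5*G)*G = -5*G²)
k(22, -17)*X(-9) = (-5*(-9)²)/(22 - 17) = (-5*81)/5 = (⅕)*(-405) = -81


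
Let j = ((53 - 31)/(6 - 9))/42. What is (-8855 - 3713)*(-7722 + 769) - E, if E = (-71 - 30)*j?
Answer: 5505273041/63 ≈ 8.7385e+7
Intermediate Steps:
j = -11/63 (j = (22/(-3))*(1/42) = (22*(-⅓))*(1/42) = -22/3*1/42 = -11/63 ≈ -0.17460)
E = 1111/63 (E = (-71 - 30)*(-11/63) = -101*(-11/63) = 1111/63 ≈ 17.635)
(-8855 - 3713)*(-7722 + 769) - E = (-8855 - 3713)*(-7722 + 769) - 1*1111/63 = -12568*(-6953) - 1111/63 = 87385304 - 1111/63 = 5505273041/63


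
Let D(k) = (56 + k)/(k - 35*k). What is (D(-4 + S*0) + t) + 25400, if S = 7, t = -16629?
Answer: 298227/34 ≈ 8771.4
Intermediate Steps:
D(k) = -(56 + k)/(34*k) (D(k) = (56 + k)/((-34*k)) = (56 + k)*(-1/(34*k)) = -(56 + k)/(34*k))
(D(-4 + S*0) + t) + 25400 = ((-56 - (-4 + 7*0))/(34*(-4 + 7*0)) - 16629) + 25400 = ((-56 - (-4 + 0))/(34*(-4 + 0)) - 16629) + 25400 = ((1/34)*(-56 - 1*(-4))/(-4) - 16629) + 25400 = ((1/34)*(-¼)*(-56 + 4) - 16629) + 25400 = ((1/34)*(-¼)*(-52) - 16629) + 25400 = (13/34 - 16629) + 25400 = -565373/34 + 25400 = 298227/34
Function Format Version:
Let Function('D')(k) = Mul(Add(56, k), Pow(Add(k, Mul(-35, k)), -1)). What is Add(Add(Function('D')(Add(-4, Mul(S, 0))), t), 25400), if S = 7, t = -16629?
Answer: Rational(298227, 34) ≈ 8771.4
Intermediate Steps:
Function('D')(k) = Mul(Rational(-1, 34), Pow(k, -1), Add(56, k)) (Function('D')(k) = Mul(Add(56, k), Pow(Mul(-34, k), -1)) = Mul(Add(56, k), Mul(Rational(-1, 34), Pow(k, -1))) = Mul(Rational(-1, 34), Pow(k, -1), Add(56, k)))
Add(Add(Function('D')(Add(-4, Mul(S, 0))), t), 25400) = Add(Add(Mul(Rational(1, 34), Pow(Add(-4, Mul(7, 0)), -1), Add(-56, Mul(-1, Add(-4, Mul(7, 0))))), -16629), 25400) = Add(Add(Mul(Rational(1, 34), Pow(Add(-4, 0), -1), Add(-56, Mul(-1, Add(-4, 0)))), -16629), 25400) = Add(Add(Mul(Rational(1, 34), Pow(-4, -1), Add(-56, Mul(-1, -4))), -16629), 25400) = Add(Add(Mul(Rational(1, 34), Rational(-1, 4), Add(-56, 4)), -16629), 25400) = Add(Add(Mul(Rational(1, 34), Rational(-1, 4), -52), -16629), 25400) = Add(Add(Rational(13, 34), -16629), 25400) = Add(Rational(-565373, 34), 25400) = Rational(298227, 34)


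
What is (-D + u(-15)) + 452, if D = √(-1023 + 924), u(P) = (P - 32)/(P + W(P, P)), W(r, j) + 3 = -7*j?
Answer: 39277/87 - 3*I*√11 ≈ 451.46 - 9.9499*I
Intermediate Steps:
W(r, j) = -3 - 7*j
u(P) = (-32 + P)/(-3 - 6*P) (u(P) = (P - 32)/(P + (-3 - 7*P)) = (-32 + P)/(-3 - 6*P))
D = 3*I*√11 (D = √(-99) = 3*I*√11 ≈ 9.9499*I)
(-D + u(-15)) + 452 = (-3*I*√11 + (32 - 1*(-15))/(3*(1 + 2*(-15)))) + 452 = (-3*I*√11 + (32 + 15)/(3*(1 - 30))) + 452 = (-3*I*√11 + (⅓)*47/(-29)) + 452 = (-3*I*√11 + (⅓)*(-1/29)*47) + 452 = (-3*I*√11 - 47/87) + 452 = (-47/87 - 3*I*√11) + 452 = 39277/87 - 3*I*√11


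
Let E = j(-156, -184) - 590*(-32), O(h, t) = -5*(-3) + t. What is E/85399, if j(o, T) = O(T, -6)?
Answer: 18889/85399 ≈ 0.22119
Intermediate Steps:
O(h, t) = 15 + t
j(o, T) = 9 (j(o, T) = 15 - 6 = 9)
E = 18889 (E = 9 - 590*(-32) = 9 - 1*(-18880) = 9 + 18880 = 18889)
E/85399 = 18889/85399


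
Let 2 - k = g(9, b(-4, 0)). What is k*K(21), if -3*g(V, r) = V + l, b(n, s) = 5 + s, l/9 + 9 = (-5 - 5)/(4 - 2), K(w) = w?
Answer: -777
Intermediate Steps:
l = -126 (l = -81 + 9*((-5 - 5)/(4 - 2)) = -81 + 9*(-10/2) = -81 + 9*(-10*½) = -81 + 9*(-5) = -81 - 45 = -126)
g(V, r) = 42 - V/3 (g(V, r) = -(V - 126)/3 = -(-126 + V)/3 = 42 - V/3)
k = -37 (k = 2 - (42 - ⅓*9) = 2 - (42 - 3) = 2 - 1*39 = 2 - 39 = -37)
k*K(21) = -37*21 = -777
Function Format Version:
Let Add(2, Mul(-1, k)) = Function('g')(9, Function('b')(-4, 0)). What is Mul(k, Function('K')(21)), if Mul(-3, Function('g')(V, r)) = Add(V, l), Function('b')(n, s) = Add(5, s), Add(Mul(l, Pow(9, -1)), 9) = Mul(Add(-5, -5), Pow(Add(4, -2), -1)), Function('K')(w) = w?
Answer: -777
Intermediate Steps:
l = -126 (l = Add(-81, Mul(9, Mul(Add(-5, -5), Pow(Add(4, -2), -1)))) = Add(-81, Mul(9, Mul(-10, Pow(2, -1)))) = Add(-81, Mul(9, Mul(-10, Rational(1, 2)))) = Add(-81, Mul(9, -5)) = Add(-81, -45) = -126)
Function('g')(V, r) = Add(42, Mul(Rational(-1, 3), V)) (Function('g')(V, r) = Mul(Rational(-1, 3), Add(V, -126)) = Mul(Rational(-1, 3), Add(-126, V)) = Add(42, Mul(Rational(-1, 3), V)))
k = -37 (k = Add(2, Mul(-1, Add(42, Mul(Rational(-1, 3), 9)))) = Add(2, Mul(-1, Add(42, -3))) = Add(2, Mul(-1, 39)) = Add(2, -39) = -37)
Mul(k, Function('K')(21)) = Mul(-37, 21) = -777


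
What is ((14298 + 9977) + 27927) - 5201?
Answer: 47001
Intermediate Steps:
((14298 + 9977) + 27927) - 5201 = (24275 + 27927) - 5201 = 52202 - 5201 = 47001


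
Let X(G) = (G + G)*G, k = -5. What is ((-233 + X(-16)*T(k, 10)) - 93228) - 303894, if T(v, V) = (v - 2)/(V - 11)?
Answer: -393771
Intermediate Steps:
X(G) = 2*G² (X(G) = (2*G)*G = 2*G²)
T(v, V) = (-2 + v)/(-11 + V)
((-233 + X(-16)*T(k, 10)) - 93228) - 303894 = ((-233 + (2*(-16)²)*((-2 - 5)/(-11 + 10))) - 93228) - 303894 = ((-233 + (2*256)*(-7/(-1))) - 93228) - 303894 = ((-233 + 512*(-1*(-7))) - 93228) - 303894 = ((-233 + 512*7) - 93228) - 303894 = ((-233 + 3584) - 93228) - 303894 = (3351 - 93228) - 303894 = -89877 - 303894 = -393771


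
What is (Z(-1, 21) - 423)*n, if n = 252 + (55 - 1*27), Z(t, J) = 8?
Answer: -116200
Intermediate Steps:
n = 280 (n = 252 + (55 - 27) = 252 + 28 = 280)
(Z(-1, 21) - 423)*n = (8 - 423)*280 = -415*280 = -116200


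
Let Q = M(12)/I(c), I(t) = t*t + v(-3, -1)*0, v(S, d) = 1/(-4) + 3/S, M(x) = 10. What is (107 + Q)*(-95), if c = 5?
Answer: -10203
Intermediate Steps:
v(S, d) = -¼ + 3/S (v(S, d) = 1*(-¼) + 3/S = -¼ + 3/S)
I(t) = t² (I(t) = t*t + ((¼)*(12 - 1*(-3))/(-3))*0 = t² + ((¼)*(-⅓)*(12 + 3))*0 = t² + ((¼)*(-⅓)*15)*0 = t² - 5/4*0 = t² + 0 = t²)
Q = ⅖ (Q = 10/(5²) = 10/25 = 10*(1/25) = ⅖ ≈ 0.40000)
(107 + Q)*(-95) = (107 + ⅖)*(-95) = (537/5)*(-95) = -10203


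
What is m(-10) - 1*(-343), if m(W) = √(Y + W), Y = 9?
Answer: 343 + I ≈ 343.0 + 1.0*I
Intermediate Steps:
m(W) = √(9 + W)
m(-10) - 1*(-343) = √(9 - 10) - 1*(-343) = √(-1) + 343 = I + 343 = 343 + I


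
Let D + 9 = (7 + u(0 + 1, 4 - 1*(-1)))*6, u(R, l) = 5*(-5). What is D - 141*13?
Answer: -1950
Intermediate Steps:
u(R, l) = -25
D = -117 (D = -9 + (7 - 25)*6 = -9 - 18*6 = -9 - 108 = -117)
D - 141*13 = -117 - 141*13 = -117 - 1833 = -1950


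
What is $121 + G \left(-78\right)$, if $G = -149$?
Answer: $11743$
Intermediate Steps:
$121 + G \left(-78\right) = 121 - -11622 = 121 + 11622 = 11743$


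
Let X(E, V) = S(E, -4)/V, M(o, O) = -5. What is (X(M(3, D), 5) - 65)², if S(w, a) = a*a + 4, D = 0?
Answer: 3721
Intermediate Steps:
S(w, a) = 4 + a² (S(w, a) = a² + 4 = 4 + a²)
X(E, V) = 20/V (X(E, V) = (4 + (-4)²)/V = (4 + 16)/V = 20/V)
(X(M(3, D), 5) - 65)² = (20/5 - 65)² = (20*(⅕) - 65)² = (4 - 65)² = (-61)² = 3721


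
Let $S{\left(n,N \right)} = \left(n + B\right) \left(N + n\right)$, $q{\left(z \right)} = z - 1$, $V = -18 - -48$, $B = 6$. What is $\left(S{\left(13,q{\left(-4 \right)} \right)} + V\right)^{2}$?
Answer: $33124$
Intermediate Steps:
$V = 30$ ($V = -18 + 48 = 30$)
$q{\left(z \right)} = -1 + z$
$S{\left(n,N \right)} = \left(6 + n\right) \left(N + n\right)$ ($S{\left(n,N \right)} = \left(n + 6\right) \left(N + n\right) = \left(6 + n\right) \left(N + n\right)$)
$\left(S{\left(13,q{\left(-4 \right)} \right)} + V\right)^{2} = \left(\left(13^{2} + 6 \left(-1 - 4\right) + 6 \cdot 13 + \left(-1 - 4\right) 13\right) + 30\right)^{2} = \left(\left(169 + 6 \left(-5\right) + 78 - 65\right) + 30\right)^{2} = \left(\left(169 - 30 + 78 - 65\right) + 30\right)^{2} = \left(152 + 30\right)^{2} = 182^{2} = 33124$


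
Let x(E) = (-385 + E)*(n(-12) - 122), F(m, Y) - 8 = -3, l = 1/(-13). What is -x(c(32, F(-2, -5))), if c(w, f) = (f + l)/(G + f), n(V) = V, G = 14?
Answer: -12734154/247 ≈ -51555.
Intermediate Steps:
l = -1/13 ≈ -0.076923
F(m, Y) = 5 (F(m, Y) = 8 - 3 = 5)
c(w, f) = (-1/13 + f)/(14 + f) (c(w, f) = (f - 1/13)/(14 + f) = (-1/13 + f)/(14 + f))
x(E) = 51590 - 134*E (x(E) = (-385 + E)*(-12 - 122) = (-385 + E)*(-134) = 51590 - 134*E)
-x(c(32, F(-2, -5))) = -(51590 - 134*(-1/13 + 5)/(14 + 5)) = -(51590 - 134*64/(19*13)) = -(51590 - 134*64/247) = -(51590 - 8576/247) = -1*12734154/247 = -12734154/247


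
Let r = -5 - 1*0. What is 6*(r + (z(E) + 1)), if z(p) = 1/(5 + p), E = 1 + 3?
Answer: -70/3 ≈ -23.333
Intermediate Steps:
E = 4
r = -5 (r = -5 + 0 = -5)
6*(r + (z(E) + 1)) = 6*(-5 + (1/(5 + 4) + 1)) = 6*(-5 + (1/9 + 1)) = 6*(-5 + (⅑ + 1)) = 6*(-5 + 10/9) = 6*(-35/9) = -70/3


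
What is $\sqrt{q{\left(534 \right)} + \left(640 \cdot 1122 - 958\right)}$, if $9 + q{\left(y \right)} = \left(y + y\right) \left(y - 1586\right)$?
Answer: $i \sqrt{406423} \approx 637.51 i$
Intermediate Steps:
$q{\left(y \right)} = -9 + 2 y \left(-1586 + y\right)$ ($q{\left(y \right)} = -9 + \left(y + y\right) \left(y - 1586\right) = -9 + 2 y \left(-1586 + y\right)$)
$\sqrt{q{\left(534 \right)} + \left(640 \cdot 1122 - 958\right)} = \sqrt{\left(-9 - 1693848 + 2 \cdot 534^{2}\right) + \left(640 \cdot 1122 - 958\right)} = \sqrt{\left(-9 - 1693848 + 2 \cdot 285156\right) + \left(718080 - 958\right)} = \sqrt{\left(-9 - 1693848 + 570312\right) + 717122} = \sqrt{-1123545 + 717122} = \sqrt{-406423} = i \sqrt{406423}$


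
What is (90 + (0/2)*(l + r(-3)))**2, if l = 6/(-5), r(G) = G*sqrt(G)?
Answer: 8100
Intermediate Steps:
r(G) = G**(3/2)
l = -6/5 (l = 6*(-1/5) = -6/5 ≈ -1.2000)
(90 + (0/2)*(l + r(-3)))**2 = (90 + (0/2)*(-6/5 + (-3)**(3/2)))**2 = (90 + (0*(1/2))*(-6/5 - 3*I*sqrt(3)))**2 = (90 + 0*(-6/5 - 3*I*sqrt(3)))**2 = (90 + 0)**2 = 90**2 = 8100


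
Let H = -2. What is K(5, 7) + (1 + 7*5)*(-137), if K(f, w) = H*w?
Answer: -4946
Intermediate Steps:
K(f, w) = -2*w
K(5, 7) + (1 + 7*5)*(-137) = -2*7 + (1 + 7*5)*(-137) = -14 + (1 + 35)*(-137) = -14 + 36*(-137) = -14 - 4932 = -4946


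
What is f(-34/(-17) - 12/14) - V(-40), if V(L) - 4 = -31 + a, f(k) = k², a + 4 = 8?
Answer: 1191/49 ≈ 24.306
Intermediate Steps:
a = 4 (a = -4 + 8 = 4)
V(L) = -23 (V(L) = 4 + (-31 + 4) = 4 - 27 = -23)
f(-34/(-17) - 12/14) - V(-40) = (-34/(-17) - 12/14)² - 1*(-23) = (-34*(-1/17) - 12*1/14)² + 23 = (2 - 6/7)² + 23 = (8/7)² + 23 = 64/49 + 23 = 1191/49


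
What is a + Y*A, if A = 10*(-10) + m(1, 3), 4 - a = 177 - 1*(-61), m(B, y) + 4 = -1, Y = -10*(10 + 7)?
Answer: 17616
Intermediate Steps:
Y = -170 (Y = -10*17 = -170)
m(B, y) = -5 (m(B, y) = -4 - 1 = -5)
a = -234 (a = 4 - (177 - 1*(-61)) = 4 - (177 + 61) = 4 - 1*238 = 4 - 238 = -234)
A = -105 (A = 10*(-10) - 5 = -100 - 5 = -105)
a + Y*A = -234 - 170*(-105) = -234 + 17850 = 17616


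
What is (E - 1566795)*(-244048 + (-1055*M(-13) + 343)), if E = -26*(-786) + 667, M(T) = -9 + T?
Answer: 340817357540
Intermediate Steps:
E = 21103 (E = 20436 + 667 = 21103)
(E - 1566795)*(-244048 + (-1055*M(-13) + 343)) = (21103 - 1566795)*(-244048 + (-1055*(-9 - 13) + 343)) = -1545692*(-244048 + (-1055*(-22) + 343)) = -1545692*(-244048 + (23210 + 343)) = -1545692*(-244048 + 23553) = -1545692*(-220495) = 340817357540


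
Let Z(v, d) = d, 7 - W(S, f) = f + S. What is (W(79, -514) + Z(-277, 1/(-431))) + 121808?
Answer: 52689749/431 ≈ 1.2225e+5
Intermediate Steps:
W(S, f) = 7 - S - f (W(S, f) = 7 - (f + S) = 7 - (S + f) = 7 + (-S - f) = 7 - S - f)
(W(79, -514) + Z(-277, 1/(-431))) + 121808 = ((7 - 1*79 - 1*(-514)) + 1/(-431)) + 121808 = ((7 - 79 + 514) - 1/431) + 121808 = (442 - 1/431) + 121808 = 190501/431 + 121808 = 52689749/431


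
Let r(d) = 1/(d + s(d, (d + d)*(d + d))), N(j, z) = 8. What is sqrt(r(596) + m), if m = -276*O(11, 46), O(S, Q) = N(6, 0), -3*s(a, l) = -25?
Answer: 9*I*sqrt(1828577)/259 ≈ 46.989*I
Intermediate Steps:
s(a, l) = 25/3 (s(a, l) = -1/3*(-25) = 25/3)
O(S, Q) = 8
r(d) = 1/(25/3 + d) (r(d) = 1/(d + 25/3) = 1/(25/3 + d))
m = -2208 (m = -276*8 = -2208)
sqrt(r(596) + m) = sqrt(3/(25 + 3*596) - 2208) = sqrt(3/(25 + 1788) - 2208) = sqrt(3/1813 - 2208) = sqrt(-4003101/1813) = 9*I*sqrt(1828577)/259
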